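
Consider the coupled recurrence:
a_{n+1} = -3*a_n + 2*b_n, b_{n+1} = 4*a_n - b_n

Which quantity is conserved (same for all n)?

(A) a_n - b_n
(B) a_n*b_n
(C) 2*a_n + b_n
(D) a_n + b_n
D

Replace a_n by a_{n+1} = -3*a_n + 2*b_n and b_n by b_{n+1} = 4*a_n - b_n in each option and simplify:
(A) a_n - b_n  ->  (-3*a_n + 2*b_n) - (4*a_n - b_n) = -7*a_n + 3*b_n   [not conserved]
(B) a_n*b_n  ->  (-3*a_n + 2*b_n)*(4*a_n - b_n) = -12*a_n^2 + 11*a_n*b_n - 2*b_n^2   [not conserved]
(C) 2*a_n + b_n  ->  2*(-3*a_n + 2*b_n) + (4*a_n - b_n) = -2*a_n + 3*b_n   [not conserved]
(D) a_n + b_n  ->  (-3*a_n + 2*b_n) + (4*a_n - b_n) = a_n + b_n   [conserved]

Only (D) a_n + b_n returns to itself after one step, so it is the conserved quantity.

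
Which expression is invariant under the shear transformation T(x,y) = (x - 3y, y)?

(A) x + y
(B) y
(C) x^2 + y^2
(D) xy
B

Under the shear T(x,y) = (x - 3y, y):
Substitute the transformed coordinates into each option and compare with the original:
(A) x + y  ->  (x - 3y) + (y) = x - 2y   [differs from x + y: not invariant]
(B) y  ->  (y) = y   [equals y: invariant]
(C) x^2 + y^2  ->  (x - 3y)^2 + (y)^2 = x^2 - 6xy + 10y^2   [differs from x^2 + y^2: not invariant]
(D) xy  ->  (x - 3y)(y) = xy - 3y^2   [differs from xy: not invariant]

Only option (B), y, is unchanged by the transformation.
A horizontal shear moves points parallel to the x-axis, so the y-coordinate (and any function of y alone) is unchanged.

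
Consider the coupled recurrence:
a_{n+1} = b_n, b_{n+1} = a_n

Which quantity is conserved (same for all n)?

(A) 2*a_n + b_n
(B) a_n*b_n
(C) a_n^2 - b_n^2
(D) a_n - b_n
B

Replace a_n by a_{n+1} = b_n and b_n by b_{n+1} = a_n in each option and simplify:
(A) 2*a_n + b_n  ->  2*(b_n) + (a_n) = a_n + 2*b_n   [not conserved]
(B) a_n*b_n  ->  (b_n)*(a_n) = a_n*b_n   [conserved]
(C) a_n^2 - b_n^2  ->  (b_n)^2 - (a_n)^2 = -a_n^2 + b_n^2   [not conserved]
(D) a_n - b_n  ->  (b_n) - (a_n) = -a_n + b_n   [not conserved]

Only (B) a_n*b_n returns to itself after one step, so it is the conserved quantity.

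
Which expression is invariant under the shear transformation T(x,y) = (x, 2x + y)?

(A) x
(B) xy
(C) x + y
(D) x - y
A

Under the shear T(x,y) = (x, 2x + y):
Substitute the transformed coordinates into each option and compare with the original:
(A) x  ->  (x) = x   [equals x: invariant]
(B) xy  ->  (x)(2x + y) = 2x^2 + xy   [differs from xy: not invariant]
(C) x + y  ->  (x) + (2x + y) = 3x + y   [differs from x + y: not invariant]
(D) x - y  ->  (x) - (2x + y) = -x - y   [differs from x - y: not invariant]

Only option (A), x, is unchanged by the transformation.
A vertical shear moves points parallel to the y-axis, so the x-coordinate (and any function of x alone) is unchanged.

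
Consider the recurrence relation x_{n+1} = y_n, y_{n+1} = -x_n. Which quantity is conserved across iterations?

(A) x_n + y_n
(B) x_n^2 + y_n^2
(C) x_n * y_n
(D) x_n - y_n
B

For the recurrence x_{n+1} = y_n, y_{n+1} = -x_n:

x_{n+1}^2 + y_{n+1}^2 = y_n^2 + (-x_n)^2 = x_n^2 + y_n^2
The sum of squares is conserved (like energy in a harmonic oscillator).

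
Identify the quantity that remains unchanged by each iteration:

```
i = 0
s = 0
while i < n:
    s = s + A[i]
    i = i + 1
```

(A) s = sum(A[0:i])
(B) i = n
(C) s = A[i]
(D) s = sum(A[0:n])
A

A loop invariant must hold before the first iteration and be re-established by every execution of the body.

(A) s = sum(A[0:i]): Initially i = 0 and s = 0 = sum of the empty slice A[0:0]. If s = sum(A[0:i]) holds at the top of an iteration, the body sets s to sum(A[0:i]) + A[i] = sum(A[0:i+1]) and then i to i+1, so s = sum(A[0:i]) holds again. At exit i = n, giving s = sum(A[0:n]).

The other options fail:
(B) i = n: false initially (i = 0); it is the exit condition, not an invariant.
(C) s = A[i]: after the first iteration s = A[0] but i = 1, so s = A[i] compares s with the wrong element (and fails in general).
(D) s = sum(A[0:n]): false before the loop (s = 0, not the full sum) -- it only becomes true at exit.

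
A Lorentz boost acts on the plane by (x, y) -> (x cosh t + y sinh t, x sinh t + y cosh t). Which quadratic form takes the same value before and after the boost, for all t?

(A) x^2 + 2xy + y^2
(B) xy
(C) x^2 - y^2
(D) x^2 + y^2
C

Write x' = x cosh t + y sinh t, y' = x sinh t + y cosh t and substitute into each option:
(A) x^2 + 2xy + y^2: (x' + y')^2 with x' + y' = (x + y)(cosh t + sinh t) = (x + y)e^t, so it becomes (x + y)^2 e^(2t)   [not invariant for t != 0]
(B) xy: (x cosh t + y sinh t)(x sinh t + y cosh t) = xy(cosh^2 t + sinh^2 t) + (x^2 + y^2) sinh t cosh t = xy cosh 2t + (x^2 + y^2)(sinh 2t)/2   [not invariant for t != 0]
(C) x^2 - y^2: (x cosh t + y sinh t)^2 - (x sinh t + y cosh t)^2 = x^2(cosh^2 t - sinh^2 t) + 2xy(cosh t sinh t - sinh t cosh t) + y^2(sinh^2 t - cosh^2 t) = x^2 - y^2   [invariant, using cosh^2 t - sinh^2 t = 1]
(D) x^2 + y^2: (x cosh t + y sinh t)^2 + (x sinh t + y cosh t)^2 = (x^2 + y^2)(cosh^2 t + sinh^2 t) + 4xy sinh t cosh t = (x^2 + y^2) cosh 2t + 2xy sinh 2t   [not invariant for t != 0]

Only (C) x^2 - y^2 is unchanged; it is the Minkowski form preserved by Lorentz boosts, just as x^2 + y^2 is preserved by ordinary rotations.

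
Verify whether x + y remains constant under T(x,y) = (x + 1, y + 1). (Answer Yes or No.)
No

Substitute T(x,y) = (x + 1, y + 1) into the expression and compare with the original.

Original: x + y
After applying T: (x + 1) + (y + 1) = x + y + 2

This differs from the original x + y (difference: 2), so the expression is NOT invariant.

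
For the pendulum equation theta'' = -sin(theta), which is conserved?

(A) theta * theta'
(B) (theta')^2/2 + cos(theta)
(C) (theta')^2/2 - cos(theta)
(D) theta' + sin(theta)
C

A first integral I satisfies dI/dt = 0 along every solution. Differentiate each option and use the equation of motion:
(A) d/dt[theta * theta'] = (theta')^2 + theta theta'' = (theta')^2 - theta sin(theta), not identically 0
(B) d/dt[(theta')^2/2 + cos(theta)] = theta' theta'' - sin(theta) theta' = -2 theta' sin(theta), not identically 0
(C) d/dt[(theta')^2/2 - cos(theta)] = theta' theta'' + sin(theta) theta' = theta'(-sin(theta)) + theta' sin(theta) = 0
(D) d/dt[theta' + sin(theta)] = theta'' + cos(theta) theta' = -sin(theta) + theta' cos(theta), not identically 0

Only (C) has zero time-derivative. This is the total energy: kinetic (theta')^2/2 plus potential -cos(theta).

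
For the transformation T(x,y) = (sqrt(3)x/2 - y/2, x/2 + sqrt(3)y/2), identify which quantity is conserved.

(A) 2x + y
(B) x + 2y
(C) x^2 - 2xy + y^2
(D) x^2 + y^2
D

An expression E(x,y) is invariant under T if E(T(x,y)) = E(x,y). Here T(x,y) = (sqrt(3)x/2 - y/2, x/2 + sqrt(3)y/2).
Substitute the transformed coordinates into each option and compare with the original:
(A) 2x + y  ->  2(sqrt(3)x/2 - y/2) + (x/2 + sqrt(3)y/2) = x/2 + sqrt(3)x - y + sqrt(3)y/2   [differs from 2x + y: not invariant]
(B) x + 2y  ->  (sqrt(3)x/2 - y/2) + 2(x/2 + sqrt(3)y/2) = sqrt(3)x/2 + x - y/2 + sqrt(3)y   [differs from x + 2y: not invariant]
(C) x^2 - 2xy + y^2  ->  (sqrt(3)x/2 - y/2)^2 - 2(sqrt(3)x/2 - y/2)(x/2 + sqrt(3)y/2) + (x/2 + sqrt(3)y/2)^2 = -sqrt(3)x^2/2 + x^2 - xy + sqrt(3)y^2/2 + y^2   [differs from x^2 - 2xy + y^2: not invariant]
(D) x^2 + y^2  ->  (sqrt(3)x/2 - y/2)^2 + (x/2 + sqrt(3)y/2)^2 = x^2 + y^2   [equals x^2 + y^2: invariant]

Only option (D), x^2 + y^2, is unchanged by the transformation.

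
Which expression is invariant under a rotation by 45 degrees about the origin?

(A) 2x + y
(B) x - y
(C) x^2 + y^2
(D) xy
C

A rotation by 45 degrees sends (x, y) to (sqrt(2)x/2 - sqrt(2)y/2, sqrt(2)x/2 + sqrt(2)y/2).
Substitute the transformed coordinates into each option and compare with the original:
(A) 2x + y  ->  2(sqrt(2)x/2 - sqrt(2)y/2) + (sqrt(2)x/2 + sqrt(2)y/2) = 3sqrt(2)x/2 - sqrt(2)y/2   [differs from 2x + y: not invariant]
(B) x - y  ->  (sqrt(2)x/2 - sqrt(2)y/2) - (sqrt(2)x/2 + sqrt(2)y/2) = -sqrt(2)y   [differs from x - y: not invariant]
(C) x^2 + y^2  ->  (sqrt(2)x/2 - sqrt(2)y/2)^2 + (sqrt(2)x/2 + sqrt(2)y/2)^2 = x^2 + y^2   [equals x^2 + y^2: invariant]
(D) xy  ->  (sqrt(2)x/2 - sqrt(2)y/2)(sqrt(2)x/2 + sqrt(2)y/2) = x^2/2 - y^2/2   [differs from xy: not invariant]

Only option (C), x^2 + y^2, is unchanged by the transformation.
Geometrically, x^2 + y^2 is the squared distance from the origin, which every rotation about the origin preserves.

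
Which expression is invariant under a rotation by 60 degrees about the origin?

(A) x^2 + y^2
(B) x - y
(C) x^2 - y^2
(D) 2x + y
A

A rotation by 60 degrees sends (x, y) to (x/2 - sqrt(3)y/2, sqrt(3)x/2 + y/2).
Substitute the transformed coordinates into each option and compare with the original:
(A) x^2 + y^2  ->  (x/2 - sqrt(3)y/2)^2 + (sqrt(3)x/2 + y/2)^2 = x^2 + y^2   [equals x^2 + y^2: invariant]
(B) x - y  ->  (x/2 - sqrt(3)y/2) - (sqrt(3)x/2 + y/2) = -sqrt(3)x/2 + x/2 - sqrt(3)y/2 - y/2   [differs from x - y: not invariant]
(C) x^2 - y^2  ->  (x/2 - sqrt(3)y/2)^2 - (sqrt(3)x/2 + y/2)^2 = -x^2/2 - sqrt(3)xy + y^2/2   [differs from x^2 - y^2: not invariant]
(D) 2x + y  ->  2(x/2 - sqrt(3)y/2) + (sqrt(3)x/2 + y/2) = sqrt(3)x/2 + x - sqrt(3)y + y/2   [differs from 2x + y: not invariant]

Only option (A), x^2 + y^2, is unchanged by the transformation.
Geometrically, x^2 + y^2 is the squared distance from the origin, which every rotation about the origin preserves.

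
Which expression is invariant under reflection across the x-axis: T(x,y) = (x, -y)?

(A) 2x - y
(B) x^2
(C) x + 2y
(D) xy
B

The map is reflection across the x-axis: T(x,y) = (x, -y).
Substitute the transformed coordinates into each option and compare with the original:
(A) 2x - y  ->  2(x) - (-y) = 2x + y   [differs from 2x - y: not invariant]
(B) x^2  ->  (x)^2 = x^2   [equals x^2: invariant]
(C) x + 2y  ->  (x) + 2(-y) = x - 2y   [differs from x + 2y: not invariant]
(D) xy  ->  (x)(-y) = -xy   [differs from xy: not invariant]

Only option (B), x^2, is unchanged by the transformation.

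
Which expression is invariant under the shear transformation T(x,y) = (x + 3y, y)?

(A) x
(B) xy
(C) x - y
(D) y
D

Under the shear T(x,y) = (x + 3y, y):
Substitute the transformed coordinates into each option and compare with the original:
(A) x  ->  (x + 3y) = x + 3y   [differs from x: not invariant]
(B) xy  ->  (x + 3y)(y) = xy + 3y^2   [differs from xy: not invariant]
(C) x - y  ->  (x + 3y) - (y) = x + 2y   [differs from x - y: not invariant]
(D) y  ->  (y) = y   [equals y: invariant]

Only option (D), y, is unchanged by the transformation.
A horizontal shear moves points parallel to the x-axis, so the y-coordinate (and any function of y alone) is unchanged.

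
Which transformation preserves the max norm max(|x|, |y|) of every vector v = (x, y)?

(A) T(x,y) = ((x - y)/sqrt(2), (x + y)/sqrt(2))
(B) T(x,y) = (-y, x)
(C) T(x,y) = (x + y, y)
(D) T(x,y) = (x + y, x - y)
B

A transformation preserves a norm if ||T(v)|| = ||v|| for every v; a single vector where the norm changes rules an option out.

(A) T(x,y) = ((x - y)/sqrt(2), (x + y)/sqrt(2)): v = (1, 0) has norm max(|1|, |0|) = 1, but T(v) = (sqrt(2)/2, sqrt(2)/2) has norm sqrt(2)/2 -- not preserved.
(B) T(x,y) = (-y, x): preserves the norm -- it only permutes the coordinates and/or flips signs, which leaves max(|x|, |y|) unchanged.
(C) T(x,y) = (x + y, y): v = (1, 1) has norm max(|1|, |1|) = 1, but T(v) = (2, 1) has norm 2 -- not preserved.
(D) T(x,y) = (x + y, x - y): v = (1, 1) has norm max(|1|, |1|) = 1, but T(v) = (2, 0) has norm 2 -- not preserved.

Therefore the answer is (B).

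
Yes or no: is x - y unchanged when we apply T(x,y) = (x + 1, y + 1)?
Yes

Substitute T(x,y) = (x + 1, y + 1) into the expression and compare with the original.

Original: x - y
After applying T: (x + 1) - (y + 1) = x - y

This is identical to the original x - y, so the expression is invariant.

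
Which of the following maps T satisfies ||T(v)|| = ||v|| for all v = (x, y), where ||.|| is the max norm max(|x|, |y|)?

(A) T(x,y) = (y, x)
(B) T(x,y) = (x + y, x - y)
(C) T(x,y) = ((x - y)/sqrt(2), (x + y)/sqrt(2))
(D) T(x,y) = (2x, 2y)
A

A transformation preserves a norm if ||T(v)|| = ||v|| for every v; a single vector where the norm changes rules an option out.

(A) T(x,y) = (y, x): preserves the norm -- it only permutes the coordinates and/or flips signs, which leaves max(|x|, |y|) unchanged.
(B) T(x,y) = (x + y, x - y): v = (1, 1) has norm max(|1|, |1|) = 1, but T(v) = (2, 0) has norm 2 -- not preserved.
(C) T(x,y) = ((x - y)/sqrt(2), (x + y)/sqrt(2)): v = (1, 0) has norm max(|1|, |0|) = 1, but T(v) = (sqrt(2)/2, sqrt(2)/2) has norm sqrt(2)/2 -- not preserved.
(D) T(x,y) = (2x, 2y): v = (1, 0) has norm max(|1|, |0|) = 1, but T(v) = (2, 0) has norm 2 -- not preserved.

Therefore the answer is (A).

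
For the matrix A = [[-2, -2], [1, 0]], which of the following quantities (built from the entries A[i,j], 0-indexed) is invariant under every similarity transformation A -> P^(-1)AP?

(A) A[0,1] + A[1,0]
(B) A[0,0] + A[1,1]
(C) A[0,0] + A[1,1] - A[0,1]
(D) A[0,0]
B

A[0,0] + A[1,1] is the trace of A. By the cyclic property of the trace, tr(P^(-1)AP) = tr(APP^(-1)) = tr(A), so it is the same for every matrix similar to A.

The other combinations are not similarity invariants. For example, take P = [[2, 1], [1, 1]] (det P = 1), so P^(-1) = [[1, -1], [-1, 2]] and
B = P^(-1)AP = [[-8, -5], [10, 6]].
Evaluating each option on A and on B:
(A) A[0,1] + A[1,0]: -1 for A, 5 for B -> changes
(B) A[0,0] + A[1,1]: -2 for A, -2 for B -> unchanged
(C) A[0,0] + A[1,1] - A[0,1]: 0 for A, 3 for B -> changes
(D) A[0,0]: -2 for A, -8 for B -> changes

Only (B) A[0,0] + A[1,1] = -2 survives (and it does so for every P, not just this one), so it is the invariant.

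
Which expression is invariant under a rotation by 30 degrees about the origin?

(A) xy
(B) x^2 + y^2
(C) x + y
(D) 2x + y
B

A rotation by 30 degrees sends (x, y) to (sqrt(3)x/2 - y/2, x/2 + sqrt(3)y/2).
Substitute the transformed coordinates into each option and compare with the original:
(A) xy  ->  (sqrt(3)x/2 - y/2)(x/2 + sqrt(3)y/2) = sqrt(3)x^2/4 + xy/2 - sqrt(3)y^2/4   [differs from xy: not invariant]
(B) x^2 + y^2  ->  (sqrt(3)x/2 - y/2)^2 + (x/2 + sqrt(3)y/2)^2 = x^2 + y^2   [equals x^2 + y^2: invariant]
(C) x + y  ->  (sqrt(3)x/2 - y/2) + (x/2 + sqrt(3)y/2) = x/2 + sqrt(3)x/2 - y/2 + sqrt(3)y/2   [differs from x + y: not invariant]
(D) 2x + y  ->  2(sqrt(3)x/2 - y/2) + (x/2 + sqrt(3)y/2) = x/2 + sqrt(3)x - y + sqrt(3)y/2   [differs from 2x + y: not invariant]

Only option (B), x^2 + y^2, is unchanged by the transformation.
Geometrically, x^2 + y^2 is the squared distance from the origin, which every rotation about the origin preserves.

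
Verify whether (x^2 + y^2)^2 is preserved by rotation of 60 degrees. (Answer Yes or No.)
Yes

Applying rotation by 60 degrees: x' = x*cos(60 degrees) - y*sin(60 degrees) = x/2 - sqrt(3)y/2, y' = x*sin(60 degrees) + y*cos(60 degrees) = sqrt(3)x/2 + y/2

Substituting into (x^2 + y^2)^2:
((x/2 - sqrt(3)y/2)^2 + (sqrt(3)x/2 + y/2)^2)^2
= x^4 + 2x^2y^2 + y^4 = (x^2 + y^2)^2

This equals the original expression (x^2 + y^2)^2, so it IS invariant.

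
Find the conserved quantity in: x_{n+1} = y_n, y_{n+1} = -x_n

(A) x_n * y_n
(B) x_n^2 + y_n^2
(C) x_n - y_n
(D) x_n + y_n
B

For the recurrence x_{n+1} = y_n, y_{n+1} = -x_n:

x_{n+1}^2 + y_{n+1}^2 = y_n^2 + (-x_n)^2 = x_n^2 + y_n^2
The sum of squares is conserved (like energy in a harmonic oscillator).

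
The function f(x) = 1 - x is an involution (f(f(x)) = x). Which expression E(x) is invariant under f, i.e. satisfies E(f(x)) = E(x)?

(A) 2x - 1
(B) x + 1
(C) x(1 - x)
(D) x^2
C

Replace x by f(x) = 1 - x in each option and simplify. As a quick numerical cross-check, also compare E(4) with E(f(4)) = E(-3).

(A) 2x - 1  ->  2(1 - x) - 1 = 1 - 2x; check: E(4) = 7 but E(-3) = -7.   [not invariant]
(B) x + 1  ->  (1 - x) + 1 = 2 - x; check: E(4) = 5 but E(-3) = -2.   [not invariant]
(C) x(1 - x)  ->  (1 - x)(1 - (1 - x)), which simplifies back to x(1 - x); check: E(4) = -12, E(-3) = -12.   [invariant]
(D) x^2  ->  (1 - x)^2 = (x - 1)^2; check: E(4) = 16 but E(-3) = 9.   [not invariant]

Only (C) is unchanged. E is symmetric under swapping x with f(x) = 1 - x, which is exactly what an involution does.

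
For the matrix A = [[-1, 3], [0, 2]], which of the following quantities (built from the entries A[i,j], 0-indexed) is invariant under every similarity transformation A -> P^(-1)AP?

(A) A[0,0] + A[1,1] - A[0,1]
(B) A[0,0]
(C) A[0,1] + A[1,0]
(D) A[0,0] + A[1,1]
D

A[0,0] + A[1,1] is the trace of A. By the cyclic property of the trace, tr(P^(-1)AP) = tr(APP^(-1)) = tr(A), so it is the same for every matrix similar to A.

The other combinations are not similarity invariants. For example, take P = [[1, 1], [1, 2]] (det P = 1), so P^(-1) = [[2, -1], [-1, 1]] and
B = P^(-1)AP = [[2, 6], [0, -1]].
Evaluating each option on A and on B:
(A) A[0,0] + A[1,1] - A[0,1]: -2 for A, -5 for B -> changes
(B) A[0,0]: -1 for A, 2 for B -> changes
(C) A[0,1] + A[1,0]: 3 for A, 6 for B -> changes
(D) A[0,0] + A[1,1]: 1 for A, 1 for B -> unchanged

Only (D) A[0,0] + A[1,1] = 1 survives (and it does so for every P, not just this one), so it is the invariant.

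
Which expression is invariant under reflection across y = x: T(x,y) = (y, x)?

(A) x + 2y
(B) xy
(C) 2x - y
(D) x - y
B

The map is reflection across y = x: T(x,y) = (y, x).
Substitute the transformed coordinates into each option and compare with the original:
(A) x + 2y  ->  (y) + 2(x) = 2x + y   [differs from x + 2y: not invariant]
(B) xy  ->  (y)(x) = xy   [equals xy: invariant]
(C) 2x - y  ->  2(y) - (x) = -x + 2y   [differs from 2x - y: not invariant]
(D) x - y  ->  (y) - (x) = -x + y   [differs from x - y: not invariant]

Only option (B), xy, is unchanged by the transformation.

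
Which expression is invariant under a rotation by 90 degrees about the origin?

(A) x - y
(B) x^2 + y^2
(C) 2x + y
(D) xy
B

A rotation by 90 degrees sends (x, y) to (-y, x).
Substitute the transformed coordinates into each option and compare with the original:
(A) x - y  ->  (-y) - (x) = -x - y   [differs from x - y: not invariant]
(B) x^2 + y^2  ->  (-y)^2 + (x)^2 = x^2 + y^2   [equals x^2 + y^2: invariant]
(C) 2x + y  ->  2(-y) + (x) = x - 2y   [differs from 2x + y: not invariant]
(D) xy  ->  (-y)(x) = -xy   [differs from xy: not invariant]

Only option (B), x^2 + y^2, is unchanged by the transformation.
Geometrically, x^2 + y^2 is the squared distance from the origin, which every rotation about the origin preserves.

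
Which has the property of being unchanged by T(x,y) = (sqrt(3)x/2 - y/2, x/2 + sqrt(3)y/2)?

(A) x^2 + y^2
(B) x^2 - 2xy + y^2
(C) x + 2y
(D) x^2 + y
A

An expression E(x,y) is invariant under T if E(T(x,y)) = E(x,y). Here T(x,y) = (sqrt(3)x/2 - y/2, x/2 + sqrt(3)y/2).
Substitute the transformed coordinates into each option and compare with the original:
(A) x^2 + y^2  ->  (sqrt(3)x/2 - y/2)^2 + (x/2 + sqrt(3)y/2)^2 = x^2 + y^2   [equals x^2 + y^2: invariant]
(B) x^2 - 2xy + y^2  ->  (sqrt(3)x/2 - y/2)^2 - 2(sqrt(3)x/2 - y/2)(x/2 + sqrt(3)y/2) + (x/2 + sqrt(3)y/2)^2 = -sqrt(3)x^2/2 + x^2 - xy + sqrt(3)y^2/2 + y^2   [differs from x^2 - 2xy + y^2: not invariant]
(C) x + 2y  ->  (sqrt(3)x/2 - y/2) + 2(x/2 + sqrt(3)y/2) = sqrt(3)x/2 + x - y/2 + sqrt(3)y   [differs from x + 2y: not invariant]
(D) x^2 + y  ->  (sqrt(3)x/2 - y/2)^2 + (x/2 + sqrt(3)y/2) = 3x^2/4 - sqrt(3)xy/2 + x/2 + y^2/4 + sqrt(3)y/2   [differs from x^2 + y: not invariant]

Only option (A), x^2 + y^2, is unchanged by the transformation.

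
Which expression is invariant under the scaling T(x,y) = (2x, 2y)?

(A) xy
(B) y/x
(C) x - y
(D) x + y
B

Under the uniform scaling T(x,y) = (2x, 2y):
Substitute the transformed coordinates into each option and compare with the original:
(A) xy  ->  (2x)(2y) = 4xy   [differs from xy: not invariant]
(B) y/x  ->  (2y)/(2x) = y/x   [equals y/x: invariant]
(C) x - y  ->  (2x) - (2y) = 2x - 2y   [differs from x - y: not invariant]
(D) x + y  ->  (2x) + (2y) = 2x + 2y   [differs from x + y: not invariant]

Only option (B), y/x, is unchanged by the transformation.
The common factor 2 cancels in a ratio of coordinates, while sums, products and sums of squares pick up factors of 2 or 4.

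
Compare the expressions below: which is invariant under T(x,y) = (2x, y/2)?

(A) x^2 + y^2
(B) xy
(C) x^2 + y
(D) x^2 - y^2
B

An expression E(x,y) is invariant under T if E(T(x,y)) = E(x,y). Here T(x,y) = (2x, y/2).
Substitute the transformed coordinates into each option and compare with the original:
(A) x^2 + y^2  ->  (2x)^2 + (y/2)^2 = 4x^2 + y^2/4   [differs from x^2 + y^2: not invariant]
(B) xy  ->  (2x)(y/2) = xy   [equals xy: invariant]
(C) x^2 + y  ->  (2x)^2 + (y/2) = 4x^2 + y/2   [differs from x^2 + y: not invariant]
(D) x^2 - y^2  ->  (2x)^2 - (y/2)^2 = 4x^2 - y^2/4   [differs from x^2 - y^2: not invariant]

Only option (B), xy, is unchanged by the transformation.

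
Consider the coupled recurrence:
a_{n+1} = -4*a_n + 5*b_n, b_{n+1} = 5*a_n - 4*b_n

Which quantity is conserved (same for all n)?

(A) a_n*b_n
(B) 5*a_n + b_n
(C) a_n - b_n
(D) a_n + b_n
D

Replace a_n by a_{n+1} = -4*a_n + 5*b_n and b_n by b_{n+1} = 5*a_n - 4*b_n in each option and simplify:
(A) a_n*b_n  ->  (-4*a_n + 5*b_n)*(5*a_n - 4*b_n) = -20*a_n^2 + 41*a_n*b_n - 20*b_n^2   [not conserved]
(B) 5*a_n + b_n  ->  5*(-4*a_n + 5*b_n) + (5*a_n - 4*b_n) = -15*a_n + 21*b_n   [not conserved]
(C) a_n - b_n  ->  (-4*a_n + 5*b_n) - (5*a_n - 4*b_n) = -9*a_n + 9*b_n   [not conserved]
(D) a_n + b_n  ->  (-4*a_n + 5*b_n) + (5*a_n - 4*b_n) = a_n + b_n   [conserved]

Only (D) a_n + b_n returns to itself after one step, so it is the conserved quantity.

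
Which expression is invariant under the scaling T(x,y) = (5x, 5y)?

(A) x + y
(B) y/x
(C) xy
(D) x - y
B

Under the uniform scaling T(x,y) = (5x, 5y):
Substitute the transformed coordinates into each option and compare with the original:
(A) x + y  ->  (5x) + (5y) = 5x + 5y   [differs from x + y: not invariant]
(B) y/x  ->  (5y)/(5x) = y/x   [equals y/x: invariant]
(C) xy  ->  (5x)(5y) = 25xy   [differs from xy: not invariant]
(D) x - y  ->  (5x) - (5y) = 5x - 5y   [differs from x - y: not invariant]

Only option (B), y/x, is unchanged by the transformation.
The common factor 5 cancels in a ratio of coordinates, while sums, products and sums of squares pick up factors of 5 or 25.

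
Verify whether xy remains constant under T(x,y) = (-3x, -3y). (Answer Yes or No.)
No

Substitute T(x,y) = (-3x, -3y) into the expression and compare with the original.

Original: xy
After applying T: (-3x)(-3y) = 9xy

This differs from the original xy (difference: 8xy), so the expression is NOT invariant.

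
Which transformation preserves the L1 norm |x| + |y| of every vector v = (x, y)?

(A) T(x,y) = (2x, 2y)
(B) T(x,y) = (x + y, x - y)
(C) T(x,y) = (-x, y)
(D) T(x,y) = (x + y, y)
C

A transformation preserves a norm if ||T(v)|| = ||v|| for every v; a single vector where the norm changes rules an option out.

(A) T(x,y) = (2x, 2y): v = (1, 0) has norm |1| + |0| = 1, but T(v) = (2, 0) has norm 2 -- not preserved.
(B) T(x,y) = (x + y, x - y): v = (1, 0) has norm |1| + |0| = 1, but T(v) = (1, 1) has norm 2 -- not preserved.
(C) T(x,y) = (-x, y): preserves the norm -- it only permutes the coordinates and/or flips signs, which leaves |x| + |y| unchanged.
(D) T(x,y) = (x + y, y): v = (0, 1) has norm |0| + |1| = 1, but T(v) = (1, 1) has norm 2 -- not preserved.

Therefore the answer is (C).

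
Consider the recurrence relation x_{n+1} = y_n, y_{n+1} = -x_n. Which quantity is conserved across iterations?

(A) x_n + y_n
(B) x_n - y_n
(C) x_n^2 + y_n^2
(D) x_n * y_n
C

For the recurrence x_{n+1} = y_n, y_{n+1} = -x_n:

x_{n+1}^2 + y_{n+1}^2 = y_n^2 + (-x_n)^2 = x_n^2 + y_n^2
The sum of squares is conserved (like energy in a harmonic oscillator).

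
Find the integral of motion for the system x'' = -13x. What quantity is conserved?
E = (x')^2 + 13x^2

Multiply the equation by x':
x' * x'' = -13x * x'
The left side is d/dt[(x')^2/2] and the right side is d/dt[-13x^2/2], so
d/dt[(x')^2/2 + 13x^2/2] = 0, i.e. (x')^2/2 + 13x^2/2 = constant.
Multiplying by 2, the integral of motion is E = (x')^2 + 13x^2.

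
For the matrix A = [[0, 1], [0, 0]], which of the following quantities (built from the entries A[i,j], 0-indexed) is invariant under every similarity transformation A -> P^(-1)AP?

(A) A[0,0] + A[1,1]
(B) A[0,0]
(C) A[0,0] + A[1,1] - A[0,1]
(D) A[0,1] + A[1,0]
A

A[0,0] + A[1,1] is the trace of A. By the cyclic property of the trace, tr(P^(-1)AP) = tr(APP^(-1)) = tr(A), so it is the same for every matrix similar to A.

The other combinations are not similarity invariants. For example, take P = [[1, 1], [1, 2]] (det P = 1), so P^(-1) = [[2, -1], [-1, 1]] and
B = P^(-1)AP = [[2, 4], [-1, -2]].
Evaluating each option on A and on B:
(A) A[0,0] + A[1,1]: 0 for A, 0 for B -> unchanged
(B) A[0,0]: 0 for A, 2 for B -> changes
(C) A[0,0] + A[1,1] - A[0,1]: -1 for A, -4 for B -> changes
(D) A[0,1] + A[1,0]: 1 for A, 3 for B -> changes

Only (A) A[0,0] + A[1,1] = 0 survives (and it does so for every P, not just this one), so it is the invariant.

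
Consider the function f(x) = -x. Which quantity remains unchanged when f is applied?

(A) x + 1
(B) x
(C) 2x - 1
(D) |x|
D

For f(x) = -x:
Applying f replaces x by -x. Since |-x| = |x|, the absolute value is unchanged by f, whereas x -> -x, 2x - 1 -> -2x - 1 and x + 1 -> -x + 1 all change.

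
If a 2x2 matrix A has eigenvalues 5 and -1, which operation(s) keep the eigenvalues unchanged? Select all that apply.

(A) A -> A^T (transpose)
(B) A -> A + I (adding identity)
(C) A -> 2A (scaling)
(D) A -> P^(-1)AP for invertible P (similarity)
A and D

Eigenvalues are preserved by:
1. Similarity transformations: A -> P^(-1)AP (same characteristic polynomial)
2. Transpose: A^T has the same eigenvalues as A

Eigenvalues are NOT preserved by:
- Adding identity: eigenvalues become 5+1, -1+1
- Scaling: eigenvalues become 10, -2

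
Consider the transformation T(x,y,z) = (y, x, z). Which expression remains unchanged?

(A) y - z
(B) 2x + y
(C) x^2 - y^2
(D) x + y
D

Apply T(x,y,z) = (y, x, z) to each option, i.e. replace (x, y, z) by the transformed coordinates.
Substitute the transformed coordinates into each option and compare with the original:
(A) y - z  ->  (x) - (z) = x - z   [differs from y - z: not invariant]
(B) 2x + y  ->  2(y) + (x) = x + 2y   [differs from 2x + y: not invariant]
(C) x^2 - y^2  ->  (y)^2 - (x)^2 = -x^2 + y^2   [differs from x^2 - y^2: not invariant]
(D) x + y  ->  (y) + (x) = x + y   [equals x + y: invariant]

Only option (D), x + y, is unchanged by the transformation.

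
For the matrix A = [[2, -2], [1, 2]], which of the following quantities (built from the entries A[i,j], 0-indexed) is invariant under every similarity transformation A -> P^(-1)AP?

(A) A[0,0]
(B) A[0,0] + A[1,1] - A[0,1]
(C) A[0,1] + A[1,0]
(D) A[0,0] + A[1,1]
D

A[0,0] + A[1,1] is the trace of A. By the cyclic property of the trace, tr(P^(-1)AP) = tr(APP^(-1)) = tr(A), so it is the same for every matrix similar to A.

The other combinations are not similarity invariants. For example, take P = [[1, 2], [0, 1]] (det P = 1), so P^(-1) = [[1, -2], [0, 1]] and
B = P^(-1)AP = [[0, -6], [1, 4]].
Evaluating each option on A and on B:
(A) A[0,0]: 2 for A, 0 for B -> changes
(B) A[0,0] + A[1,1] - A[0,1]: 6 for A, 10 for B -> changes
(C) A[0,1] + A[1,0]: -1 for A, -5 for B -> changes
(D) A[0,0] + A[1,1]: 4 for A, 4 for B -> unchanged

Only (D) A[0,0] + A[1,1] = 4 survives (and it does so for every P, not just this one), so it is the invariant.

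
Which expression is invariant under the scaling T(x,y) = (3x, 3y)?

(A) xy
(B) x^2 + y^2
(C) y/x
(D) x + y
C

Under the uniform scaling T(x,y) = (3x, 3y):
Substitute the transformed coordinates into each option and compare with the original:
(A) xy  ->  (3x)(3y) = 9xy   [differs from xy: not invariant]
(B) x^2 + y^2  ->  (3x)^2 + (3y)^2 = 9x^2 + 9y^2   [differs from x^2 + y^2: not invariant]
(C) y/x  ->  (3y)/(3x) = y/x   [equals y/x: invariant]
(D) x + y  ->  (3x) + (3y) = 3x + 3y   [differs from x + y: not invariant]

Only option (C), y/x, is unchanged by the transformation.
The common factor 3 cancels in a ratio of coordinates, while sums, products and sums of squares pick up factors of 3 or 9.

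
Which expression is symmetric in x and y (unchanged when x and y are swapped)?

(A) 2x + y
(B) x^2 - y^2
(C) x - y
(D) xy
D

A symmetric expression is unchanged when the variables are permuted; here the transformation to test is the swap (x, y) -> (y, x).
Substitute the transformed coordinates into each option and compare with the original:
(A) 2x + y  ->  2(y) + (x) = x + 2y   [differs from 2x + y: not invariant]
(B) x^2 - y^2  ->  (y)^2 - (x)^2 = -x^2 + y^2   [differs from x^2 - y^2: not invariant]
(C) x - y  ->  (y) - (x) = -x + y   [differs from x - y: not invariant]
(D) xy  ->  (y)(x) = xy   [equals xy: invariant]

Only option (D), xy, is unchanged by the transformation.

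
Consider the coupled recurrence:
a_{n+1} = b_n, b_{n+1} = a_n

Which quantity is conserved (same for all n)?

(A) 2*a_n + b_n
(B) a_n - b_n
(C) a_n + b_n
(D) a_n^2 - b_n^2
C

Replace a_n by a_{n+1} = b_n and b_n by b_{n+1} = a_n in each option and simplify:
(A) 2*a_n + b_n  ->  2*(b_n) + (a_n) = a_n + 2*b_n   [not conserved]
(B) a_n - b_n  ->  (b_n) - (a_n) = -a_n + b_n   [not conserved]
(C) a_n + b_n  ->  (b_n) + (a_n) = a_n + b_n   [conserved]
(D) a_n^2 - b_n^2  ->  (b_n)^2 - (a_n)^2 = -a_n^2 + b_n^2   [not conserved]

Only (C) a_n + b_n returns to itself after one step, so it is the conserved quantity.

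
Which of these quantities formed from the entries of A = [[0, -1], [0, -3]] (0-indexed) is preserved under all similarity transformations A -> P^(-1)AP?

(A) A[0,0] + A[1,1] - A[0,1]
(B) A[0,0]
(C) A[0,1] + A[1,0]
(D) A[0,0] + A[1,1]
D

A[0,0] + A[1,1] is the trace of A. By the cyclic property of the trace, tr(P^(-1)AP) = tr(APP^(-1)) = tr(A), so it is the same for every matrix similar to A.

The other combinations are not similarity invariants. For example, take P = [[2, 1], [1, 1]] (det P = 1), so P^(-1) = [[1, -1], [-1, 2]] and
B = P^(-1)AP = [[2, 2], [-5, -5]].
Evaluating each option on A and on B:
(A) A[0,0] + A[1,1] - A[0,1]: -2 for A, -5 for B -> changes
(B) A[0,0]: 0 for A, 2 for B -> changes
(C) A[0,1] + A[1,0]: -1 for A, -3 for B -> changes
(D) A[0,0] + A[1,1]: -3 for A, -3 for B -> unchanged

Only (D) A[0,0] + A[1,1] = -3 survives (and it does so for every P, not just this one), so it is the invariant.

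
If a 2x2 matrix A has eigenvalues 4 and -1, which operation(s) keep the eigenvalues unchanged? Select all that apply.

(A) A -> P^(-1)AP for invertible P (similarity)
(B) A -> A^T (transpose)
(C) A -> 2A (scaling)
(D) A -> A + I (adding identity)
A and B

Eigenvalues are preserved by:
1. Similarity transformations: A -> P^(-1)AP (same characteristic polynomial)
2. Transpose: A^T has the same eigenvalues as A

Eigenvalues are NOT preserved by:
- Adding identity: eigenvalues become 4+1, -1+1
- Scaling: eigenvalues become 8, -2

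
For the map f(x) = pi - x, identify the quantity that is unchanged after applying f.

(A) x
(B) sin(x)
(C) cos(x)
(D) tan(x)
B

For f(x) = pi - x:
sin(pi - x) = sin(x), so sine is invariant under this transformation.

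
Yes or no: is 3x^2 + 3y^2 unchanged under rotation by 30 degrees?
Yes

Applying rotation by 30 degrees: x' = x*cos(30 degrees) - y*sin(30 degrees) = sqrt(3)x/2 - y/2, y' = x*sin(30 degrees) + y*cos(30 degrees) = x/2 + sqrt(3)y/2

Substituting into 3x^2 + 3y^2:
3(sqrt(3)x/2 - y/2)^2 + 3(x/2 + sqrt(3)y/2)^2
= 3x^2 + 3y^2

This equals the original expression 3x^2 + 3y^2, so it IS invariant.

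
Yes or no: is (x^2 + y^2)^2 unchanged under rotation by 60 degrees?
Yes

Applying rotation by 60 degrees: x' = x*cos(60 degrees) - y*sin(60 degrees) = x/2 - sqrt(3)y/2, y' = x*sin(60 degrees) + y*cos(60 degrees) = sqrt(3)x/2 + y/2

Substituting into (x^2 + y^2)^2:
((x/2 - sqrt(3)y/2)^2 + (sqrt(3)x/2 + y/2)^2)^2
= x^4 + 2x^2y^2 + y^4 = (x^2 + y^2)^2

This equals the original expression (x^2 + y^2)^2, so it IS invariant.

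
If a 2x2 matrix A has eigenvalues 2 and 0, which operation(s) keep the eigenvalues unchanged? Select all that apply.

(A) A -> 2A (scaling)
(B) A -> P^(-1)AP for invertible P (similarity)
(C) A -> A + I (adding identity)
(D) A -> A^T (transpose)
B and D

Eigenvalues are preserved by:
1. Similarity transformations: A -> P^(-1)AP (same characteristic polynomial)
2. Transpose: A^T has the same eigenvalues as A

Eigenvalues are NOT preserved by:
- Adding identity: eigenvalues become 2+1, 0+1
- Scaling: eigenvalues become 4, 0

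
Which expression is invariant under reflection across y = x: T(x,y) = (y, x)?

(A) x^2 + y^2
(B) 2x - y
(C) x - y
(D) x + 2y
A

The map is reflection across y = x: T(x,y) = (y, x).
Substitute the transformed coordinates into each option and compare with the original:
(A) x^2 + y^2  ->  (y)^2 + (x)^2 = x^2 + y^2   [equals x^2 + y^2: invariant]
(B) 2x - y  ->  2(y) - (x) = -x + 2y   [differs from 2x - y: not invariant]
(C) x - y  ->  (y) - (x) = -x + y   [differs from x - y: not invariant]
(D) x + 2y  ->  (y) + 2(x) = 2x + y   [differs from x + 2y: not invariant]

Only option (A), x^2 + y^2, is unchanged by the transformation.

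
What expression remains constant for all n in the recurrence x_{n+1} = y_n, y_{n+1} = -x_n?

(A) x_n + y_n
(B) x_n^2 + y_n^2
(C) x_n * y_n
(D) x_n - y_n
B

For the recurrence x_{n+1} = y_n, y_{n+1} = -x_n:

x_{n+1}^2 + y_{n+1}^2 = y_n^2 + (-x_n)^2 = x_n^2 + y_n^2
The sum of squares is conserved (like energy in a harmonic oscillator).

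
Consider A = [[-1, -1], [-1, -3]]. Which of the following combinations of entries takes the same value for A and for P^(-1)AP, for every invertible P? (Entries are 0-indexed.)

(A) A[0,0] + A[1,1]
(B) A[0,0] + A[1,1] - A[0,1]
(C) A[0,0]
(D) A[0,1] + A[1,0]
A

A[0,0] + A[1,1] is the trace of A. By the cyclic property of the trace, tr(P^(-1)AP) = tr(APP^(-1)) = tr(A), so it is the same for every matrix similar to A.

The other combinations are not similarity invariants. For example, take P = [[2, 1], [1, 1]] (det P = 1), so P^(-1) = [[1, -1], [-1, 2]] and
B = P^(-1)AP = [[2, 2], [-7, -6]].
Evaluating each option on A and on B:
(A) A[0,0] + A[1,1]: -4 for A, -4 for B -> unchanged
(B) A[0,0] + A[1,1] - A[0,1]: -3 for A, -6 for B -> changes
(C) A[0,0]: -1 for A, 2 for B -> changes
(D) A[0,1] + A[1,0]: -2 for A, -5 for B -> changes

Only (A) A[0,0] + A[1,1] = -4 survives (and it does so for every P, not just this one), so it is the invariant.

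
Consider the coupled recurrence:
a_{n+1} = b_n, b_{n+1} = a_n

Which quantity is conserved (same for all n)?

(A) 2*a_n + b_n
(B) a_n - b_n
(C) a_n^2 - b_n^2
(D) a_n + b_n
D

Replace a_n by a_{n+1} = b_n and b_n by b_{n+1} = a_n in each option and simplify:
(A) 2*a_n + b_n  ->  2*(b_n) + (a_n) = a_n + 2*b_n   [not conserved]
(B) a_n - b_n  ->  (b_n) - (a_n) = -a_n + b_n   [not conserved]
(C) a_n^2 - b_n^2  ->  (b_n)^2 - (a_n)^2 = -a_n^2 + b_n^2   [not conserved]
(D) a_n + b_n  ->  (b_n) + (a_n) = a_n + b_n   [conserved]

Only (D) a_n + b_n returns to itself after one step, so it is the conserved quantity.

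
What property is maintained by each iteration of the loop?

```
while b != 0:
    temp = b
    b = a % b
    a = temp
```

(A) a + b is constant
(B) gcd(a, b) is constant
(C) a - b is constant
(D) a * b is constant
B

A loop invariant must hold before the first iteration and be re-established by every execution of the body.

(B) gcd(a, b) is constant: One iteration replaces (a, b) by (b, a mod b). Since a mod b = a - q*b for an integer q, any common divisor of a and b divides b and a mod b, and conversely; hence gcd(b, a mod b) = gcd(a, b). For instance (32, 12) -> (12, 8) keeps gcd = 4. At exit b = 0 and a = gcd of the original inputs.

The other options fail:
(A) a + b is constant: e.g. (a, b) = (32, 12) -> (12, 8): the sum goes from 44 to 20.
(C) a - b is constant: e.g. (a, b) = (32, 12) -> (12, 8): the difference goes from 20 to 4.
(D) a * b is constant: e.g. (a, b) = (32, 12) -> (12, 8): the product goes from 384 to 96.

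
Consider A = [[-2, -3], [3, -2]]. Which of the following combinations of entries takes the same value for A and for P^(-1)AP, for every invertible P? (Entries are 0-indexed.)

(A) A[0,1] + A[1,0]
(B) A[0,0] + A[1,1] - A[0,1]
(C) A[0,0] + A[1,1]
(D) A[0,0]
C

A[0,0] + A[1,1] is the trace of A. By the cyclic property of the trace, tr(P^(-1)AP) = tr(APP^(-1)) = tr(A), so it is the same for every matrix similar to A.

The other combinations are not similarity invariants. For example, take P = [[1, -1], [0, 1]] (det P = 1), so P^(-1) = [[1, 1], [0, 1]] and
B = P^(-1)AP = [[1, -6], [3, -5]].
Evaluating each option on A and on B:
(A) A[0,1] + A[1,0]: 0 for A, -3 for B -> changes
(B) A[0,0] + A[1,1] - A[0,1]: -1 for A, 2 for B -> changes
(C) A[0,0] + A[1,1]: -4 for A, -4 for B -> unchanged
(D) A[0,0]: -2 for A, 1 for B -> changes

Only (C) A[0,0] + A[1,1] = -4 survives (and it does so for every P, not just this one), so it is the invariant.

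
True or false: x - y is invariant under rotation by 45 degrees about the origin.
False

Applying rotation by 45 degrees: x' = x*cos(45 degrees) - y*sin(45 degrees) = sqrt(2)x/2 - sqrt(2)y/2, y' = x*sin(45 degrees) + y*cos(45 degrees) = sqrt(2)x/2 + sqrt(2)y/2

Substituting into x - y:
(sqrt(2)x/2 - sqrt(2)y/2) - (sqrt(2)x/2 + sqrt(2)y/2)
= -sqrt(2)y

This differs from the original expression x - y, so it is NOT invariant.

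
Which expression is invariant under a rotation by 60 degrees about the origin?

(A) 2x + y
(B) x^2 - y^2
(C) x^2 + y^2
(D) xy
C

A rotation by 60 degrees sends (x, y) to (x/2 - sqrt(3)y/2, sqrt(3)x/2 + y/2).
Substitute the transformed coordinates into each option and compare with the original:
(A) 2x + y  ->  2(x/2 - sqrt(3)y/2) + (sqrt(3)x/2 + y/2) = sqrt(3)x/2 + x - sqrt(3)y + y/2   [differs from 2x + y: not invariant]
(B) x^2 - y^2  ->  (x/2 - sqrt(3)y/2)^2 - (sqrt(3)x/2 + y/2)^2 = -x^2/2 - sqrt(3)xy + y^2/2   [differs from x^2 - y^2: not invariant]
(C) x^2 + y^2  ->  (x/2 - sqrt(3)y/2)^2 + (sqrt(3)x/2 + y/2)^2 = x^2 + y^2   [equals x^2 + y^2: invariant]
(D) xy  ->  (x/2 - sqrt(3)y/2)(sqrt(3)x/2 + y/2) = sqrt(3)x^2/4 - xy/2 - sqrt(3)y^2/4   [differs from xy: not invariant]

Only option (C), x^2 + y^2, is unchanged by the transformation.
Geometrically, x^2 + y^2 is the squared distance from the origin, which every rotation about the origin preserves.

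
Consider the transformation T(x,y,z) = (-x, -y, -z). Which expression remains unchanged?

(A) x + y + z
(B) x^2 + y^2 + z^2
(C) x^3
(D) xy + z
B

Apply T(x,y,z) = (-x, -y, -z) to each option, i.e. replace (x, y, z) by the transformed coordinates.
Substitute the transformed coordinates into each option and compare with the original:
(A) x + y + z  ->  (-x) + (-y) + (-z) = -x - y - z   [differs from x + y + z: not invariant]
(B) x^2 + y^2 + z^2  ->  (-x)^2 + (-y)^2 + (-z)^2 = x^2 + y^2 + z^2   [equals x^2 + y^2 + z^2: invariant]
(C) x^3  ->  (-x)^3 = -x^3   [differs from x^3: not invariant]
(D) xy + z  ->  (-x)(-y) + (-z) = xy - z   [differs from xy + z: not invariant]

Only option (B), x^2 + y^2 + z^2, is unchanged by the transformation.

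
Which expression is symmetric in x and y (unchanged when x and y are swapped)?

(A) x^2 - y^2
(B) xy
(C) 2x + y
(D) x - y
B

A symmetric expression is unchanged when the variables are permuted; here the transformation to test is the swap (x, y) -> (y, x).
Substitute the transformed coordinates into each option and compare with the original:
(A) x^2 - y^2  ->  (y)^2 - (x)^2 = -x^2 + y^2   [differs from x^2 - y^2: not invariant]
(B) xy  ->  (y)(x) = xy   [equals xy: invariant]
(C) 2x + y  ->  2(y) + (x) = x + 2y   [differs from 2x + y: not invariant]
(D) x - y  ->  (y) - (x) = -x + y   [differs from x - y: not invariant]

Only option (B), xy, is unchanged by the transformation.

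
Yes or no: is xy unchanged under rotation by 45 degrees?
No

Applying rotation by 45 degrees: x' = x*cos(45 degrees) - y*sin(45 degrees) = sqrt(2)x/2 - sqrt(2)y/2, y' = x*sin(45 degrees) + y*cos(45 degrees) = sqrt(2)x/2 + sqrt(2)y/2

Substituting into xy:
(sqrt(2)x/2 - sqrt(2)y/2)(sqrt(2)x/2 + sqrt(2)y/2)
= x^2/2 - y^2/2

This differs from the original expression xy, so it is NOT invariant.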